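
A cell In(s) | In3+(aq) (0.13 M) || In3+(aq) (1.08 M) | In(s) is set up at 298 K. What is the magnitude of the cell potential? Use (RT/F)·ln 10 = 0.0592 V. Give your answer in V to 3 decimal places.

0.018 V

For a concentration cell E°cell = 0, since both electrodes use the same couple.
The compartment with the higher In3+(aq) concentration (1.08 M) acts as the cathode; ions are reduced there and produced at the dilute (0.13 M) anode.
With n = 3, Ecell = −(0.0592/3)·log([dilute]/[conc]) = −(0.0592/3)·log(0.13/1.08) = +0.018 V.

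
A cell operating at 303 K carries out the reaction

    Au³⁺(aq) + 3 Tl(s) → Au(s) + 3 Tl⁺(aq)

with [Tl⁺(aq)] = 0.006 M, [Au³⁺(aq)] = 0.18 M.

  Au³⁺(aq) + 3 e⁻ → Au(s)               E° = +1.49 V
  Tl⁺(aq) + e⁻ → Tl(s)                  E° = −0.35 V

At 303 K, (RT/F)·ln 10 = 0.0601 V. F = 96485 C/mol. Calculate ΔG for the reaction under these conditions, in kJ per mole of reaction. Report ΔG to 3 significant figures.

−567 kJ/mol

With Au³⁺/Au reduced at the cathode, E°cell = +1.49 − (−0.35) = +1.84 V and n = 3.
The reaction quotient is [Tl⁺(aq)]^3 / [Au³⁺(aq)] = 1.2×10^−6; by Nernst, E = +1.84 − (0.0601/3)(−5.921) = +1.9586 V.
ΔG = −nFE = −(3)(96485)(+1.9586) J/mol = −567 kJ/mol.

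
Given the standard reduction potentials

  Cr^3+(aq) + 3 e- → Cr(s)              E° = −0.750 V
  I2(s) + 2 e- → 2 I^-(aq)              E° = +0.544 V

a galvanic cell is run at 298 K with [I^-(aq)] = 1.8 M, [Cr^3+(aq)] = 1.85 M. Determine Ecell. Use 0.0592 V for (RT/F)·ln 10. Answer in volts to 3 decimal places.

+1.274 V

The I₂/I⁻ couple has the more positive E°, so it is the cathode; Cr³⁺/Cr is the anode.
E°cell = +0.544 − (−0.750) = +1.294 V, with n = 6 electrons transferred.
Balancing gives 3 I2(s) + 2 Cr(s) → 6 I^-(aq) + 2 Cr^3+(aq); hence Q = [I^-(aq)]^6·[Cr^3+(aq)]^2 = 116 (log Q = 2.066).
E = E° − (0.0592/n)·log Q = +1.294 − (0.0592/6)(2.066) = +1.274 V.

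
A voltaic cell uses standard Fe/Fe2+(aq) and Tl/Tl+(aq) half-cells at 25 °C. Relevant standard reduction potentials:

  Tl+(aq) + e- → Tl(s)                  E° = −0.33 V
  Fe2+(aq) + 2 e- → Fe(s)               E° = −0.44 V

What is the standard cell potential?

+0.11 V

The Tl⁺/Tl couple has the higher E°, so Tl ion is reduced (cathode) and Fe is oxidized (anode).
E°cell = E°(cathode) − E°(anode) = −0.33 − (−0.44) = +0.11 V.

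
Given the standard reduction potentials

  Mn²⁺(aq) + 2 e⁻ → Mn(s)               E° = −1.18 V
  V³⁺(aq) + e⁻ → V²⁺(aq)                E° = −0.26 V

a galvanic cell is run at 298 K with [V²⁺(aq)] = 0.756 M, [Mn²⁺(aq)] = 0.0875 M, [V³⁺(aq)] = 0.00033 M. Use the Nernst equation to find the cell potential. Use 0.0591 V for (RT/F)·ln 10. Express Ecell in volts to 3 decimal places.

+0.753 V

V³⁺/V²⁺ is reduced (cathode, E° = −0.26 V) and Mn²⁺/Mn is oxidized (anode).
E°cell = E°cat − E°an = −0.26 − (−1.18) = +0.92 V; n = 2.
Balancing gives 2 V³⁺(aq) + Mn(s) → 2 V²⁺(aq) + Mn²⁺(aq); hence Q = ([V²⁺(aq)]^2·[Mn²⁺(aq)]) / [V³⁺(aq)]^2 = 4.59×10^5 (log Q = 5.662).
Applying E = E° − (RT ln10/nF)·log Q gives +0.92 − (0.0591/2)(5.662) = +0.753 V.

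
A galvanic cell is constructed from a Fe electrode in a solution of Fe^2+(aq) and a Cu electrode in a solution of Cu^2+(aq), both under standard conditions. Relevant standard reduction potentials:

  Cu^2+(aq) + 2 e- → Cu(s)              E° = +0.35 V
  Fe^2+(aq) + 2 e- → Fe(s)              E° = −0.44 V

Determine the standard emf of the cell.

+0.79 V

Of the two couples in this cell, the one with the more positive reduction potential is reduced at the cathode: here that is Cu²⁺/Cu (+0.35 V); Fe²⁺/Fe (−0.44 V) is the anode.
E°cell = E°(cathode) − E°(anode) = +0.35 − (−0.44) = +0.79 V.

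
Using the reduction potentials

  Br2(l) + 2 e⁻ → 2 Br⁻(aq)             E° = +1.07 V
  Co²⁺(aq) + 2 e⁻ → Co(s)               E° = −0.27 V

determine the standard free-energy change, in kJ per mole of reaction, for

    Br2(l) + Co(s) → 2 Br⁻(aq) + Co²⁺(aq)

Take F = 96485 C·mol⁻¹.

In the reaction as written Br2(l) is reduced, so the Br₂/Br⁻ couple is the cathode and Co²⁺/Co is the anode.
E°cell = +1.07 − (−0.27) = +1.34 V; balancing electrons gives n = 2.
ΔG° = −nFE°cell = −(2)(96485)(+1.34) J/mol = −259 kJ/mol.

−259 kJ/mol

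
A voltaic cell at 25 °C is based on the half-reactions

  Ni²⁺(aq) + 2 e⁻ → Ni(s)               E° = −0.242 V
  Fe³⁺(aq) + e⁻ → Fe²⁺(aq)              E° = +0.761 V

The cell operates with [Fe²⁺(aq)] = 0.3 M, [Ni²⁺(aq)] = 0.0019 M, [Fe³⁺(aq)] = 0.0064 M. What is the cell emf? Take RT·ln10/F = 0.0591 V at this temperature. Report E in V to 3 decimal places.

+0.985 V

The Fe³⁺/Fe²⁺ couple has the more positive E°, so it is the cathode; Ni²⁺/Ni is the anode.
E°cell = +0.761 − (−0.242) = +1.003 V, with n = 2 electrons transferred.
For the overall reaction 2 Fe³⁺(aq) + Ni(s) → 2 Fe²⁺(aq) + Ni²⁺(aq), Q = ([Fe²⁺(aq)]^2·[Ni²⁺(aq)]) / [Fe³⁺(aq)]^2 = 4.17, giving log Q = 0.621.
By the Nernst equation, E = +1.003 − (0.0591/2)·(0.621) = +0.985 V.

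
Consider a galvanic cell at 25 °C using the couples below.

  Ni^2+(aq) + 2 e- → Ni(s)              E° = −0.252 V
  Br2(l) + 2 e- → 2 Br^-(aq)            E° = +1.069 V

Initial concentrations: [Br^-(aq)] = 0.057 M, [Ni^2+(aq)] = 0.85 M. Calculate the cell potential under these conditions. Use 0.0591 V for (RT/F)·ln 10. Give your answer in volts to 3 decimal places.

+1.397 V

Since E°(Br₂/Br⁻) > E°(Ni²⁺/Ni), Br₂/Br⁻ serves as the cathode.
E°cell = +1.069 − (−0.252) = +1.321 V, with n = 2 electrons transferred.
The balanced reaction is Br2(l) + Ni(s) → 2 Br^-(aq) + Ni^2+(aq), so Q = [Br^-(aq)]^2·[Ni^2+(aq)] = 0.00276 and log Q = −2.559.
By the Nernst equation, E = +1.321 − (0.0591/2)·(−2.559) = +1.397 V.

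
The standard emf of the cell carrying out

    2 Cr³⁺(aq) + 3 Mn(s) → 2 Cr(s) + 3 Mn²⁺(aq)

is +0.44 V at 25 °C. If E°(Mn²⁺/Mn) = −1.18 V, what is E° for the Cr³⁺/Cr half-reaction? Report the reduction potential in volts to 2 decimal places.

In the reaction as written the Cr³⁺/Cr couple is reduced (cathode) and Mn²⁺/Mn is oxidized (anode), so E°cell = E°(Cr³⁺/Cr) − E°(Mn²⁺/Mn).
E°(Cr³⁺/Cr) = E°cell + E°(anode) = +0.44 + (−1.18) = −0.74 V.

−0.74 V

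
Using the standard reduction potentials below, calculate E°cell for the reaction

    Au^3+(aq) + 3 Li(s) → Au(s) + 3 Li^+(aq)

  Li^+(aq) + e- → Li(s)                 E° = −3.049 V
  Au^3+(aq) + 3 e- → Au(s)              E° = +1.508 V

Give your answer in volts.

In the reaction as written, Au^3+(aq) is reduced (cathode) and Li^+(aq) is produced by oxidation at the anode.
E°cell = E°(cathode) − E°(anode) = +1.508 − (−3.049) = +4.557 V.

+4.557 V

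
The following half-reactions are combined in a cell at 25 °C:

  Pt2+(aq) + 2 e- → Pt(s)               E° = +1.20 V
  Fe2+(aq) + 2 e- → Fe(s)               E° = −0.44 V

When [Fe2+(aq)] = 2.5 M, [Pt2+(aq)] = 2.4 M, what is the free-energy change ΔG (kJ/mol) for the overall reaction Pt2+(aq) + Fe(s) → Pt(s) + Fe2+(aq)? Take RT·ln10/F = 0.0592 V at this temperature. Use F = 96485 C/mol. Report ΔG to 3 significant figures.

The standard cell potential is +1.20 − (−0.44) = +1.64 V, with n = 2 electrons in the balanced equation.
Q = [Fe2+(aq)] / [Pt2+(aq)] = 1.04, so log Q = 0.018 and E = +1.64 − (0.0592/2)(0.018) = +1.6395 V.
Finally ΔG = −nFE = −(2)(96485 C/mol)(+1.6395 V) = −316 kJ/mol.

−316 kJ/mol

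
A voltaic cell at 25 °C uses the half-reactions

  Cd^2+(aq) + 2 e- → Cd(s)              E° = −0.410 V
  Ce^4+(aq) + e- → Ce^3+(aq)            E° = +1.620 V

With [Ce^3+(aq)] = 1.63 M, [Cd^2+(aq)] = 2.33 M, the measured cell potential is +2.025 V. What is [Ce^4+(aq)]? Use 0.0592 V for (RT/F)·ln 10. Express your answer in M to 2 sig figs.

2.0 M

Ce⁴⁺/Ce³⁺ is the cathode (higher E°); E°cell = +1.620 − (−0.410) = +2.030 V with n = 2.
Since E = E° − (0.0592/n)·log Q, log Q = n(E° − E)/0.0592 = 0.169.
Balancing electrons gives 2 Ce^4+(aq) + Cd(s) → 2 Ce^3+(aq) + Cd^2+(aq); thus Q = ([Ce^3+(aq)]^2·[Cd^2+(aq)]) / [Ce^4+(aq)]^2.
Solving for the unknown gives log [Ce^4+(aq)] = 0.311, so [Ce^4+(aq)] ≈ 2.0 M.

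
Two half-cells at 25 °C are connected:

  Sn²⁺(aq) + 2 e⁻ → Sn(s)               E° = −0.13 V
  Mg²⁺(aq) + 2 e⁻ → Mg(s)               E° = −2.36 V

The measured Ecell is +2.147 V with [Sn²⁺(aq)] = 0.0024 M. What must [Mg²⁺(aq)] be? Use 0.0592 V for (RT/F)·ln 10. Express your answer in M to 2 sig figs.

1.5 M

The Sn²⁺/Sn couple has the larger reduction potential, so it is the cathode: E°cell = −0.13 − (−2.36) = +2.23 V and n = 2.
Since E = E° − (0.0592/n)·log Q, log Q = n(E° − E)/0.0592 = 2.804.
For Sn²⁺(aq) + Mg(s) → Sn(s) + Mg²⁺(aq), the reaction quotient is Q = [Mg²⁺(aq)] / [Sn²⁺(aq)].
Isolating [Mg²⁺(aq)] in Q = 10^{2.804} yields log [Mg²⁺(aq)] = 0.184, i.e. 1.5 M.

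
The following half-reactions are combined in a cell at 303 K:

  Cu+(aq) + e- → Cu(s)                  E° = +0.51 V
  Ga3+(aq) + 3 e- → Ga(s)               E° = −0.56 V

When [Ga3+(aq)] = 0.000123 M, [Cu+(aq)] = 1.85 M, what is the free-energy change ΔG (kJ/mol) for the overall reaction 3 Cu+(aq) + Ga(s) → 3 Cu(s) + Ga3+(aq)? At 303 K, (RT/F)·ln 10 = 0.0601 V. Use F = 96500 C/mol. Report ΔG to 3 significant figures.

The standard cell potential is +0.51 − (−0.56) = +1.07 V, with n = 3 electrons in the balanced equation.
The reaction quotient is [Ga3+(aq)] / [Cu+(aq)]^3 = 1.94×10^−5; by Nernst, E = +1.07 − (0.0601/3)(−4.712) = +1.1644 V.
Finally ΔG = −nFE = −(3)(96500 C/mol)(+1.1644 V) = −337 kJ/mol.

−337 kJ/mol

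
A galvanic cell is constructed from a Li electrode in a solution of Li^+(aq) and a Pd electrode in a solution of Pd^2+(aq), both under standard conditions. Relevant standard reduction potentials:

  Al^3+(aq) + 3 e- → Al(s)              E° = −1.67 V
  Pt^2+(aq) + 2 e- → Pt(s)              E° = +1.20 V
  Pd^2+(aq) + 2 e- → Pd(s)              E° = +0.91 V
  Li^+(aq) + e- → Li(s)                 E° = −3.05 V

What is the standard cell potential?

Of the two couples in this cell, the one with the more positive reduction potential is reduced at the cathode: here that is Pd²⁺/Pd (+0.91 V); Li⁺/Li (−3.05 V) is the anode.
E°cell = E°(cathode) − E°(anode) = +0.91 − (−3.05) = +3.96 V.

+3.96 V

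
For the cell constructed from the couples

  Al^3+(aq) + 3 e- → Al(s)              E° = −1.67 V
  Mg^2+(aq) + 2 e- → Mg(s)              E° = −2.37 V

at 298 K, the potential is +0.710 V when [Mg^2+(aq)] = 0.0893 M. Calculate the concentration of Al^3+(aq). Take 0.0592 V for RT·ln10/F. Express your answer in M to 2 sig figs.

0.086 M

With Al³⁺/Al at the cathode and Mg²⁺/Mg at the anode, E°cell = −1.67 − (−2.37) = +0.70 V (n = 6).
From the Nernst equation, log Q = n(E° − E)/0.0592 = 6·(+0.70 − (+0.710))/0.0592 = −1.014.
For 2 Al^3+(aq) + 3 Mg(s) → 2 Al(s) + 3 Mg^2+(aq), the reaction quotient is Q = [Mg^2+(aq)]^3 / [Al^3+(aq)]^2.
Isolating [Al^3+(aq)] in Q = 10^{−1.014} yields log [Al^3+(aq)] = −1.067, i.e. 0.086 M.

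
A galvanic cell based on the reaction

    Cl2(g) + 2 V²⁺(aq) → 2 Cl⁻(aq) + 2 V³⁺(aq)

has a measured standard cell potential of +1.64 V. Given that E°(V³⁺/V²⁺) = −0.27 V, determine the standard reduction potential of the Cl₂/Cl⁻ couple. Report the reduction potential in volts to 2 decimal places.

+1.37 V

In the reaction as written the Cl₂/Cl⁻ couple is reduced (cathode) and V³⁺/V²⁺ is oxidized (anode), so E°cell = E°(Cl₂/Cl⁻) − E°(V³⁺/V²⁺).
E°(Cl₂/Cl⁻) = E°cell + E°(anode) = +1.64 + (−0.27) = +1.37 V.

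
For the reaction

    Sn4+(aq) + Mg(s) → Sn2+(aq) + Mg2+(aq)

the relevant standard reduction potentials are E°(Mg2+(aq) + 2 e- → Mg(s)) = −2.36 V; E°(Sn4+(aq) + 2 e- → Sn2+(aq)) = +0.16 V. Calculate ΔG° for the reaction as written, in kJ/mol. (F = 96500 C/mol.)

−486 kJ/mol

In the reaction as written Sn4+(aq) is reduced, so the Sn⁴⁺/Sn²⁺ couple is the cathode and Mg²⁺/Mg is the anode.
E°cell = +0.16 − (−2.36) = +2.52 V; balancing electrons gives n = 2.
ΔG° = −nFE°cell = −(2)(96500)(+2.52) J/mol = −486 kJ/mol.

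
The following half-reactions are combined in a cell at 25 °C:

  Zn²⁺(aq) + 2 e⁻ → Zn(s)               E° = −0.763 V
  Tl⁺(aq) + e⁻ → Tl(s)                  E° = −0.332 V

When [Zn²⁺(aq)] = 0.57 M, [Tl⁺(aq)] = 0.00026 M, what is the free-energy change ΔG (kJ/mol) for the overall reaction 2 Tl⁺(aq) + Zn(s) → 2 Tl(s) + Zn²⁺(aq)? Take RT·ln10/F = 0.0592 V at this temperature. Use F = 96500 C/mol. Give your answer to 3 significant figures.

−43.6 kJ/mol

The standard cell potential is −0.332 − (−0.763) = +0.431 V, with n = 2 electrons in the balanced equation.
Q = [Zn²⁺(aq)] / [Tl⁺(aq)]^2 = 8.43×10^6, so log Q = 6.926 and E = +0.431 − (0.0592/2)(6.926) = +0.2260 V.
ΔG = −nFE = −(2)(96500)(+0.2260) J/mol = −43.6 kJ/mol.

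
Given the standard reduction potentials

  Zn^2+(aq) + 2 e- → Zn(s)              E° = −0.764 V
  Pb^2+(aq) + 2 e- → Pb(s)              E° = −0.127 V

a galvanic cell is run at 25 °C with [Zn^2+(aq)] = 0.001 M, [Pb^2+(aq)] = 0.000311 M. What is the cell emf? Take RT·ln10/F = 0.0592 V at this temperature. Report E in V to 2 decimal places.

Pb²⁺/Pb is reduced (cathode, E° = −0.127 V) and Zn²⁺/Zn is oxidized (anode).
E°cell = E°cat − E°an = −0.127 − (−0.764) = +0.637 V; n = 2.
For the overall reaction Pb^2+(aq) + Zn(s) → Pb(s) + Zn^2+(aq), Q = [Zn^2+(aq)] / [Pb^2+(aq)] = 3.22, giving log Q = 0.507.
E = E° − (0.0592/n)·log Q = +0.637 − (0.0592/2)(0.507) = +0.62 V.

+0.62 V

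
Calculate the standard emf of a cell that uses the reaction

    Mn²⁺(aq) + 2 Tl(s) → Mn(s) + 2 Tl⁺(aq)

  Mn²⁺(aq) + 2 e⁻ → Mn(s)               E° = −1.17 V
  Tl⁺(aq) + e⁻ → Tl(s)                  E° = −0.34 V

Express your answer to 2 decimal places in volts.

−0.83 V

Mn²⁺(aq) gains electrons, so the Mn²⁺/Mn couple is the cathode; the Tl⁺/Tl couple is the anode.
E°cell = E°(cathode) − E°(anode) = −1.17 − (−0.34) = −0.83 V.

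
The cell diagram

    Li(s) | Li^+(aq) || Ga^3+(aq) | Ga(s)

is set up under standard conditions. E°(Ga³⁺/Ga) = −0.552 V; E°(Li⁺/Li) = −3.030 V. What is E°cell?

+2.478 V

By convention the left-hand electrode in cell notation is the anode (oxidation) and the right-hand electrode is the cathode (reduction).
E°cell = E°(right) − E°(left) = −0.552 − (−3.030) = +2.478 V.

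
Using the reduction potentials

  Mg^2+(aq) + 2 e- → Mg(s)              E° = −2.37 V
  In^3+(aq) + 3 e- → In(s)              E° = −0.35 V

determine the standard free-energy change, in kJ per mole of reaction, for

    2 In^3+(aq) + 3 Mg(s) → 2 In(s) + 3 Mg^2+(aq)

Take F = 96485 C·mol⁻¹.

−1169 kJ/mol

In the reaction as written In^3+(aq) is reduced, so the In³⁺/In couple is the cathode and Mg²⁺/Mg is the anode.
E°cell = −0.35 − (−2.37) = +2.02 V; balancing electrons gives n = 6.
ΔG° = −nFE°cell = −(6)(96485)(+2.02) J/mol = −1169 kJ/mol.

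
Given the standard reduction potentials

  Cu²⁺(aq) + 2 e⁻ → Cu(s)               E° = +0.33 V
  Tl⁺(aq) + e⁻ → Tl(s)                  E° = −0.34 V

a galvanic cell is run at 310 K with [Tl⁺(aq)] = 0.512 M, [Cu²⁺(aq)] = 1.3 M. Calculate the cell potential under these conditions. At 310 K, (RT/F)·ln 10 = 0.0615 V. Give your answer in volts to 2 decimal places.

+0.69 V

The Cu²⁺/Cu couple has the more positive E°, so it is the cathode; Tl⁺/Tl is the anode.
E°cell = +0.33 − (−0.34) = +0.67 V, with n = 2 electrons transferred.
For the overall reaction Cu²⁺(aq) + 2 Tl(s) → Cu(s) + 2 Tl⁺(aq), Q = [Tl⁺(aq)]^2 / [Cu²⁺(aq)] = 0.202, giving log Q = −0.695.
Applying E = E° − (RT ln10/nF)·log Q gives +0.67 − (0.0615/2)(−0.695) = +0.69 V.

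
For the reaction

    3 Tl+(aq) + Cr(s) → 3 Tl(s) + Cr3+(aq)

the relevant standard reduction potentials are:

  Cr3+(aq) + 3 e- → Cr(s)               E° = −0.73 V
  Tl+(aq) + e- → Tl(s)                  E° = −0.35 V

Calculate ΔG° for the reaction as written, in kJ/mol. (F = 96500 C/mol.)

In the reaction as written Tl+(aq) is reduced, so the Tl⁺/Tl couple is the cathode and Cr³⁺/Cr is the anode.
E°cell = −0.35 − (−0.73) = +0.38 V; balancing electrons gives n = 3.
ΔG° = −nFE°cell = −(3)(96500)(+0.38) J/mol = −110 kJ/mol.

−110 kJ/mol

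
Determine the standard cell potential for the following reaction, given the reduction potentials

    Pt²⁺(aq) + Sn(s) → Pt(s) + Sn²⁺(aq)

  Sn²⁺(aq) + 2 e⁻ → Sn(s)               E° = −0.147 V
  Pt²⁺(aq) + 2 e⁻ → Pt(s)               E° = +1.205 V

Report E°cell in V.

In the reaction as written, Pt²⁺(aq) is reduced (cathode) and Sn²⁺(aq) is produced by oxidation at the anode.
E°cell = E°(cathode) − E°(anode) = +1.205 − (−0.147) = +1.352 V.

+1.352 V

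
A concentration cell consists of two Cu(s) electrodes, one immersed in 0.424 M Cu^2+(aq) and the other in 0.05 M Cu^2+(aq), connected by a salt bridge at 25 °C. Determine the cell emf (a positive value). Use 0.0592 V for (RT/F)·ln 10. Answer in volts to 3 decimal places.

0.027 V

For a concentration cell E°cell = 0, since both electrodes use the same couple.
The compartment with the higher Cu^2+(aq) concentration (0.424 M) acts as the cathode; ions are reduced there and produced at the dilute (0.05 M) anode.
With n = 2, Ecell = −(0.0592/2)·log([dilute]/[conc]) = −(0.0592/2)·log(0.05/0.424) = +0.027 V.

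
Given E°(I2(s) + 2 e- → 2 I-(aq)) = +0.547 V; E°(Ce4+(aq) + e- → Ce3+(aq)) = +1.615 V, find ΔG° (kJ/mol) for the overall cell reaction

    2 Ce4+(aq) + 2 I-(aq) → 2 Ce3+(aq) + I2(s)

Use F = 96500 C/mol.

−206 kJ/mol

In the reaction as written Ce4+(aq) is reduced, so the Ce⁴⁺/Ce³⁺ couple is the cathode and I₂/I⁻ is the anode.
E°cell = +1.615 − (+0.547) = +1.068 V; balancing electrons gives n = 2.
ΔG° = −nFE°cell = −(2)(96500)(+1.068) J/mol = −206 kJ/mol.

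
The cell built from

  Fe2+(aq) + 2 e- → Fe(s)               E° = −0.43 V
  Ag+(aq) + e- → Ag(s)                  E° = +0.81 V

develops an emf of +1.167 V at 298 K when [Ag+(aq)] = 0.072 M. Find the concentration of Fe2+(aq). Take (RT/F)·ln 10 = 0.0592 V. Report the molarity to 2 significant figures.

Ag⁺/Ag is the cathode (higher E°); E°cell = +0.81 − (−0.43) = +1.24 V with n = 2.
From the Nernst equation, log Q = n(E° − E)/0.0592 = 2·(+1.24 − (+1.167))/0.0592 = 2.466.
The balanced reaction is 2 Ag+(aq) + Fe(s) → 2 Ag(s) + Fe2+(aq), so Q = [Fe2+(aq)] / [Ag+(aq)]^2.
Isolating [Fe2+(aq)] in Q = 10^{2.466} yields log [Fe2+(aq)] = 0.181, i.e. 1.5 M.

1.5 M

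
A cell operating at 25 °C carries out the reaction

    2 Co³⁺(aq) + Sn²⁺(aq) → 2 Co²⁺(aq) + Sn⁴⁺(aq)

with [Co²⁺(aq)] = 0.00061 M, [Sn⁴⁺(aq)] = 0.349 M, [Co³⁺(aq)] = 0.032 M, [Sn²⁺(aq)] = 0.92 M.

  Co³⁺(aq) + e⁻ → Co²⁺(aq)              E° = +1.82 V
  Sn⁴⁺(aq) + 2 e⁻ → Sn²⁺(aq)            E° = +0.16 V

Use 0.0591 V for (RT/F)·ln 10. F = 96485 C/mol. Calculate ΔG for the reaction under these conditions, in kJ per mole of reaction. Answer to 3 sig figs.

The standard cell potential is +1.82 − (+0.16) = +1.66 V, with n = 2 electrons in the balanced equation.
Here Q = ([Co²⁺(aq)]^2·[Sn⁴⁺(aq)]) / ([Co³⁺(aq)]^2·[Sn²⁺(aq)]) = 0.000138 (log Q = −3.861), giving E = +1.66 − (0.0591/2)·(−3.861) = +1.7741 V.
ΔG = −nFE = −(2)(96485)(+1.7741) J/mol = −342 kJ/mol.

−342 kJ/mol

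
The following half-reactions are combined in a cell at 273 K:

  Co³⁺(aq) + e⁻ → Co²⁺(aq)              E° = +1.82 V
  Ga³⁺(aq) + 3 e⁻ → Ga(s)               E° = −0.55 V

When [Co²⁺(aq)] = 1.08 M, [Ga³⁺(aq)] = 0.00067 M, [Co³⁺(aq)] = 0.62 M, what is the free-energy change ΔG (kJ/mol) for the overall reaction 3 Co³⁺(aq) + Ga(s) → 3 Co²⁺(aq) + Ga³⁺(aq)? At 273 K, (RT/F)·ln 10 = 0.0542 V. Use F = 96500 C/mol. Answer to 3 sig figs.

−699 kJ/mol

The standard cell potential is +1.82 − (−0.55) = +2.37 V, with n = 3 electrons in the balanced equation.
Here Q = ([Co²⁺(aq)]^3·[Ga³⁺(aq)]) / [Co³⁺(aq)]^3 = 0.00354 (log Q = −2.451), giving E = +2.37 − (0.0542/3)·(−2.451) = +2.4143 V.
ΔG = −nFE = −(3)(96500)(+2.4143) J/mol = −699 kJ/mol.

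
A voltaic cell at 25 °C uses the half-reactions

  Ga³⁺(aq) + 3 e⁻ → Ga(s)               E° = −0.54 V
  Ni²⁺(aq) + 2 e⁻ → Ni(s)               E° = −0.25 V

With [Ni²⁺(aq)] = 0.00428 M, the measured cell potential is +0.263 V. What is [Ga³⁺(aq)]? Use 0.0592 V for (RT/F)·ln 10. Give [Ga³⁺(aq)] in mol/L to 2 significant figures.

Ni²⁺/Ni is the cathode (higher E°); E°cell = −0.25 − (−0.54) = +0.29 V with n = 6.
Rearranging E = E° − (0.0592/n)·log Q gives log Q = 6(+0.29 − (+0.263))/0.0592 = 2.736.
Balancing electrons gives 3 Ni²⁺(aq) + 2 Ga(s) → 3 Ni(s) + 2 Ga³⁺(aq); thus Q = [Ga³⁺(aq)]^2 / [Ni²⁺(aq)]^3.
Solving for the unknown gives log [Ga³⁺(aq)] = −2.185, so [Ga³⁺(aq)] ≈ 0.0065 M.

0.0065 M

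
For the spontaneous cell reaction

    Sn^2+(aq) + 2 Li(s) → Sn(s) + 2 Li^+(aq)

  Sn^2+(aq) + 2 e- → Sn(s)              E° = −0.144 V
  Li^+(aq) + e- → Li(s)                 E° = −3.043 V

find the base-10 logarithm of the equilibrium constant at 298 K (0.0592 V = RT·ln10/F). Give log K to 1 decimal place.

log K = 97.9

The Sn²⁺/Sn couple is reduced (cathode); E°cell = −0.144 − (−3.043) = +2.899 V with n = 2.
At equilibrium E = 0, so log K = nE°cell / 0.0592 = (2)(+2.899) / 0.0592 = 97.9.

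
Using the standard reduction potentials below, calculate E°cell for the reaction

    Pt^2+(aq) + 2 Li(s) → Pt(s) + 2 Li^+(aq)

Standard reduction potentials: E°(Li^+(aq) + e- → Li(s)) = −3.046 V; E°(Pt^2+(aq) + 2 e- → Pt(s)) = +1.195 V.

+4.241 V

Pt^2+(aq) gains electrons, so the Pt²⁺/Pt couple is the cathode; the Li⁺/Li couple is the anode.
E°cell = E°(cathode) − E°(anode) = +1.195 − (−3.046) = +4.241 V.
The positive value indicates the reaction is spontaneous as written.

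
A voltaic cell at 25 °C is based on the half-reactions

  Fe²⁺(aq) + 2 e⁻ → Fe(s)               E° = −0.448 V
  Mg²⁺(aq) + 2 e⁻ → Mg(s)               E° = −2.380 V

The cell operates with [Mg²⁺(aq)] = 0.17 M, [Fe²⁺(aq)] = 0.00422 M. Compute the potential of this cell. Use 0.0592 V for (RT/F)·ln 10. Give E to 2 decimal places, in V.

The Fe²⁺/Fe couple has the more positive E°, so it is the cathode; Mg²⁺/Mg is the anode.
E°cell = E°cat − E°an = −0.448 − (−2.380) = +1.932 V; n = 2.
Balancing gives Fe²⁺(aq) + Mg(s) → Fe(s) + Mg²⁺(aq); hence Q = [Mg²⁺(aq)] / [Fe²⁺(aq)] = 40.3 (log Q = 1.605).
E = E° − (0.0592/n)·log Q = +1.932 − (0.0592/2)(1.605) = +1.88 V.

+1.88 V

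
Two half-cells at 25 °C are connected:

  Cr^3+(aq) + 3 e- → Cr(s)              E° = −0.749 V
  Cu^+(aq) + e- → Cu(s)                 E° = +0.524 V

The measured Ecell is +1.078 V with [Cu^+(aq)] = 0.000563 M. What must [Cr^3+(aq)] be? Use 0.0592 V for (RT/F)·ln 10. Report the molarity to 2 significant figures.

The Cu⁺/Cu couple has the larger reduction potential, so it is the cathode: E°cell = +0.524 − (−0.749) = +1.273 V and n = 3.
Rearranging E = E° − (0.0592/n)·log Q gives log Q = 3(+1.273 − (+1.078))/0.0592 = 9.882.
The balanced reaction is 3 Cu^+(aq) + Cr(s) → 3 Cu(s) + Cr^3+(aq), so Q = [Cr^3+(aq)] / [Cu^+(aq)]^3.
Isolating [Cr^3+(aq)] in Q = 10^{9.882} yields log [Cr^3+(aq)] = 0.134, i.e. 1.4 M.

1.4 M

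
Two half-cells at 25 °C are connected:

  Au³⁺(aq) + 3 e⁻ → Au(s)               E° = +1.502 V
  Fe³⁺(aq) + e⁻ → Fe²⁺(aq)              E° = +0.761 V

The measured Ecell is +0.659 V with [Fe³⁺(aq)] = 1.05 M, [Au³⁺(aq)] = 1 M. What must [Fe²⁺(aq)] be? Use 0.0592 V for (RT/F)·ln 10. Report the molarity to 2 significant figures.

Au³⁺/Au is the cathode (higher E°); E°cell = +1.502 − (+0.761) = +0.741 V with n = 3.
From the Nernst equation, log Q = n(E° − E)/0.0592 = 3·(+0.741 − (+0.659))/0.0592 = 4.155.
Balancing electrons gives Au³⁺(aq) + 3 Fe²⁺(aq) → Au(s) + 3 Fe³⁺(aq); thus Q = [Fe³⁺(aq)]^3 / ([Au³⁺(aq)]·[Fe²⁺(aq)]^3).
Isolating [Fe²⁺(aq)] in Q = 10^{4.155} yields log [Fe²⁺(aq)] = −1.364, i.e. 0.043 M.

0.043 M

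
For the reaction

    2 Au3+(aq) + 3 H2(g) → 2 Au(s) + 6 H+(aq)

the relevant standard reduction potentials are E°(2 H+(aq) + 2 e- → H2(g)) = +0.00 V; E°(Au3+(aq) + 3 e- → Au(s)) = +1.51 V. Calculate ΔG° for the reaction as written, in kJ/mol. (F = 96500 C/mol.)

In the reaction as written Au3+(aq) is reduced, so the Au³⁺/Au couple is the cathode and 2H⁺/H₂ is the anode.
E°cell = +1.51 − (+0.00) = +1.51 V; balancing electrons gives n = 6.
ΔG° = −nFE°cell = −(6)(96500)(+1.51) J/mol = −874 kJ/mol.

−874 kJ/mol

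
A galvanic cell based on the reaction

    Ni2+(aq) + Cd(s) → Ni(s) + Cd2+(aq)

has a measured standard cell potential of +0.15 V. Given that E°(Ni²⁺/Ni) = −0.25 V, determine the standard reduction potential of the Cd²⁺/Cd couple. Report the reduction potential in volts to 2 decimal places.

−0.40 V

In the reaction as written the Ni²⁺/Ni couple is reduced (cathode) and Cd²⁺/Cd is oxidized (anode), so E°cell = E°(Ni²⁺/Ni) − E°(Cd²⁺/Cd).
E°(Cd²⁺/Cd) = E°(cathode) − E°cell = −0.25 − (+0.15) = −0.40 V.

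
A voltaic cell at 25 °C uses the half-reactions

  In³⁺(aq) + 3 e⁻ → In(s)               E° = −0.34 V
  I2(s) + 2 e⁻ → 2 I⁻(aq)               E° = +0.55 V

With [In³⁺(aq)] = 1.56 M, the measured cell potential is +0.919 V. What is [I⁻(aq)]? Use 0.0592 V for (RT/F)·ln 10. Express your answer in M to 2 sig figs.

With I₂/I⁻ at the cathode and In³⁺/In at the anode, E°cell = +0.55 − (−0.34) = +0.89 V (n = 6).
From the Nernst equation, log Q = n(E° − E)/0.0592 = 6·(+0.89 − (+0.919))/0.0592 = −2.939.
For 3 I2(s) + 2 In(s) → 6 I⁻(aq) + 2 In³⁺(aq), the reaction quotient is Q = [I⁻(aq)]^6·[In³⁺(aq)]^2.
Isolating [I⁻(aq)] in Q = 10^{−2.939} yields log [I⁻(aq)] = −0.554, i.e. 0.28 M.

0.28 M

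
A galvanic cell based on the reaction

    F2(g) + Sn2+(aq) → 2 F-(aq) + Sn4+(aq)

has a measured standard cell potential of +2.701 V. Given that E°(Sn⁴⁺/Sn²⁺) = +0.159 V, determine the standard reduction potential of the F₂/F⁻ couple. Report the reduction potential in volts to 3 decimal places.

In the reaction as written the F₂/F⁻ couple is reduced (cathode) and Sn⁴⁺/Sn²⁺ is oxidized (anode), so E°cell = E°(F₂/F⁻) − E°(Sn⁴⁺/Sn²⁺).
E°(F₂/F⁻) = E°cell + E°(anode) = +2.701 + (+0.159) = +2.860 V.

+2.860 V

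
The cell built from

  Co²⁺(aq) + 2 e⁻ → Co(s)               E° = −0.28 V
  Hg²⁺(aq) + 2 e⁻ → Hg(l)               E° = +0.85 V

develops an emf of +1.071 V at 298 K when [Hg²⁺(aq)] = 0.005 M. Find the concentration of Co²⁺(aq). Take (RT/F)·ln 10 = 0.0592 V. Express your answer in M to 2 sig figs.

Hg²⁺/Hg is the cathode (higher E°); E°cell = +0.85 − (−0.28) = +1.13 V with n = 2.
From the Nernst equation, log Q = n(E° − E)/0.0592 = 2·(+1.13 − (+1.071))/0.0592 = 1.993.
Balancing electrons gives Hg²⁺(aq) + Co(s) → Hg(l) + Co²⁺(aq); thus Q = [Co²⁺(aq)] / [Hg²⁺(aq)].
Substituting the known concentrations and solving, log [Co²⁺(aq)] = −0.308 and [Co²⁺(aq)] = 0.49 M.

0.49 M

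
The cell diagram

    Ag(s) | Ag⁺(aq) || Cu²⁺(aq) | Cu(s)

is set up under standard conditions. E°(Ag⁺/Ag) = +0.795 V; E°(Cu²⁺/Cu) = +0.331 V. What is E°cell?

−0.464 V

By convention the left-hand electrode in cell notation is the anode (oxidation) and the right-hand electrode is the cathode (reduction).
E°cell = E°(right) − E°(left) = +0.331 − (+0.795) = −0.464 V.
The negative sign shows that, as written, the cell would require an external voltage to drive the reaction.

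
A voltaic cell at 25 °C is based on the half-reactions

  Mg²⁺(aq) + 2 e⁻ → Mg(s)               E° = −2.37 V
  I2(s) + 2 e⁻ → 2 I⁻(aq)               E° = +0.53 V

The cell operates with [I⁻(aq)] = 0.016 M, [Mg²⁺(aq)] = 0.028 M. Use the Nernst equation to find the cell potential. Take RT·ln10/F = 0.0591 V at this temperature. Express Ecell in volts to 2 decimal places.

Since E°(I₂/I⁻) > E°(Mg²⁺/Mg), I₂/I⁻ serves as the cathode.
The standard potential is +0.53 − (−2.37) = +2.90 V and the balanced reaction transfers n = 2 electrons.
The balanced reaction is I2(s) + Mg(s) → 2 I⁻(aq) + Mg²⁺(aq), so Q = [I⁻(aq)]^2·[Mg²⁺(aq)] = 7.17×10^−6 and log Q = −5.145.
By the Nernst equation, E = +2.90 − (0.0591/2)·(−5.145) = +3.05 V.

+3.05 V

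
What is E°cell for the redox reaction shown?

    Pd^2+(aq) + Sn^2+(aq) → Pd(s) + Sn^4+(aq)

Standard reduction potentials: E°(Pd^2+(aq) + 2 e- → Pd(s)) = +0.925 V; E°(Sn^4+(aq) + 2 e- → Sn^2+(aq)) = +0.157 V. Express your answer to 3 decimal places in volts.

+0.768 V

Pd^2+(aq) gains electrons, so the Pd²⁺/Pd couple is the cathode; the Sn⁴⁺/Sn²⁺ couple is the anode.
E°cell = E°(cathode) − E°(anode) = +0.925 − (+0.157) = +0.768 V.
The positive value indicates the reaction is spontaneous as written.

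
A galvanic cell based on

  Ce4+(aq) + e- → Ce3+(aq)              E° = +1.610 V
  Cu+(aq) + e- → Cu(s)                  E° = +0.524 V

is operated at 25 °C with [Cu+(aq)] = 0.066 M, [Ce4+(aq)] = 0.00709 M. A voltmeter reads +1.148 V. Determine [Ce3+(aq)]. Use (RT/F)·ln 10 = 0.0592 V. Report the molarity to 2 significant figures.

The Ce⁴⁺/Ce³⁺ couple has the larger reduction potential, so it is the cathode: E°cell = +1.610 − (+0.524) = +1.086 V and n = 1.
From the Nernst equation, log Q = n(E° − E)/0.0592 = 1·(+1.086 − (+1.148))/0.0592 = −1.047.
For Ce4+(aq) + Cu(s) → Ce3+(aq) + Cu+(aq), the reaction quotient is Q = ([Ce3+(aq)]·[Cu+(aq)]) / [Ce4+(aq)].
Isolating [Ce3+(aq)] in Q = 10^{−1.047} yields log [Ce3+(aq)] = −2.016, i.e. 0.0096 M.

0.0096 M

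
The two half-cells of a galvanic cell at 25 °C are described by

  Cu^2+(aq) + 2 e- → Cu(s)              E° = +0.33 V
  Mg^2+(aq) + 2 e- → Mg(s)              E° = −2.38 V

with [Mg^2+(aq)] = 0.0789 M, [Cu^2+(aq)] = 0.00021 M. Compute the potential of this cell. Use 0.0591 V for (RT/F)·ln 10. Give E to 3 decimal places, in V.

+2.634 V

Cu²⁺/Cu is reduced (cathode, E° = +0.33 V) and Mg²⁺/Mg is oxidized (anode).
The standard potential is +0.33 − (−2.38) = +2.71 V and the balanced reaction transfers n = 2 electrons.
Balancing gives Cu^2+(aq) + Mg(s) → Cu(s) + Mg^2+(aq); hence Q = [Mg^2+(aq)] / [Cu^2+(aq)] = 376 (log Q = 2.575).
E = E° − (0.0591/n)·log Q = +2.71 − (0.0591/2)(2.575) = +2.634 V.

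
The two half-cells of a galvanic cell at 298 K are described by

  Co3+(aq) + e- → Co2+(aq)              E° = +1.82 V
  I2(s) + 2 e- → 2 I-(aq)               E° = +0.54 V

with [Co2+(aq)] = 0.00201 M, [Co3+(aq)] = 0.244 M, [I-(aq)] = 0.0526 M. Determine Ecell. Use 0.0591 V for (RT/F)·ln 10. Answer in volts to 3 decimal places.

+1.328 V

Since E°(Co³⁺/Co²⁺) > E°(I₂/I⁻), Co³⁺/Co²⁺ serves as the cathode.
E°cell = E°cat − E°an = +1.82 − (+0.54) = +1.28 V; n = 2.
The balanced reaction is 2 Co3+(aq) + 2 I-(aq) → 2 Co2+(aq) + I2(s), so Q = [Co2+(aq)]^2 / ([Co3+(aq)]^2·[I-(aq)]^2) = 0.0245 and log Q = −1.610.
E = E° − (0.0591/n)·log Q = +1.28 − (0.0591/2)(−1.610) = +1.328 V.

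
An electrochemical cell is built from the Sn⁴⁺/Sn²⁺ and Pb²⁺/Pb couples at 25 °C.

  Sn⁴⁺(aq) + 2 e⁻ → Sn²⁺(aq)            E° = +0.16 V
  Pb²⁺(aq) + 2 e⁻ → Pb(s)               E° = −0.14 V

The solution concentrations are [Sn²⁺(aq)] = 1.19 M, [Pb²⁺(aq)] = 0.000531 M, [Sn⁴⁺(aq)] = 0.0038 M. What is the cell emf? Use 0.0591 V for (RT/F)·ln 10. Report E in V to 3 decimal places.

+0.323 V

Since E°(Sn⁴⁺/Sn²⁺) > E°(Pb²⁺/Pb), Sn⁴⁺/Sn²⁺ serves as the cathode.
The standard potential is +0.16 − (−0.14) = +0.30 V and the balanced reaction transfers n = 2 electrons.
The balanced reaction is Sn⁴⁺(aq) + Pb(s) → Sn²⁺(aq) + Pb²⁺(aq), so Q = ([Sn²⁺(aq)]·[Pb²⁺(aq)]) / [Sn⁴⁺(aq)] = 0.166 and log Q = −0.779.
E = E° − (0.0591/n)·log Q = +0.30 − (0.0591/2)(−0.779) = +0.323 V.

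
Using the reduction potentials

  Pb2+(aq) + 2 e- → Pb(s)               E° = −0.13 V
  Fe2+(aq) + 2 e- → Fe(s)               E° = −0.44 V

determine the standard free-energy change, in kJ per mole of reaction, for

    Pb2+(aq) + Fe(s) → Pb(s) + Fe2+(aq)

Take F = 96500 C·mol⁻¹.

In the reaction as written Pb2+(aq) is reduced, so the Pb²⁺/Pb couple is the cathode and Fe²⁺/Fe is the anode.
E°cell = −0.13 − (−0.44) = +0.31 V; balancing electrons gives n = 2.
ΔG° = −nFE°cell = −(2)(96500)(+0.31) J/mol = −59.8 kJ/mol.

−59.8 kJ/mol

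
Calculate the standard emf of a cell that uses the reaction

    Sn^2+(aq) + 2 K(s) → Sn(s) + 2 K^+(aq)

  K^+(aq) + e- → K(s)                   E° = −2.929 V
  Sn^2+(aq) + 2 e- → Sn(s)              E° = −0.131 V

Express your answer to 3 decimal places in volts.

In the reaction as written, Sn^2+(aq) is reduced (cathode) and K^+(aq) is produced by oxidation at the anode.
E°cell = E°(cathode) − E°(anode) = −0.131 − (−2.929) = +2.798 V.

+2.798 V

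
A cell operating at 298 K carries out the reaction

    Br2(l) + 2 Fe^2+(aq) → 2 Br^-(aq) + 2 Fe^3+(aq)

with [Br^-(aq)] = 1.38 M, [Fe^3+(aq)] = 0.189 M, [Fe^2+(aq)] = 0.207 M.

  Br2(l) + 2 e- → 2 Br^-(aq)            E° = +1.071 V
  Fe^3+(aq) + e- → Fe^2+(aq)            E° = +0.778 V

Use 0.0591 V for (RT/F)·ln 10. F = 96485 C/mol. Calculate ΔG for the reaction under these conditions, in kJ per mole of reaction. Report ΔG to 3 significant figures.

−55.4 kJ/mol

The standard cell potential is +1.071 − (+0.778) = +0.293 V, with n = 2 electrons in the balanced equation.
The reaction quotient is ([Br^-(aq)]^2·[Fe^3+(aq)]^2) / [Fe^2+(aq)]^2 = 1.59; by Nernst, E = +0.293 − (0.0591/2)(0.201) = +0.2871 V.
Then ΔG = −nFE = −2 × 96485 × +0.2871 J/mol = −55.4 kJ/mol.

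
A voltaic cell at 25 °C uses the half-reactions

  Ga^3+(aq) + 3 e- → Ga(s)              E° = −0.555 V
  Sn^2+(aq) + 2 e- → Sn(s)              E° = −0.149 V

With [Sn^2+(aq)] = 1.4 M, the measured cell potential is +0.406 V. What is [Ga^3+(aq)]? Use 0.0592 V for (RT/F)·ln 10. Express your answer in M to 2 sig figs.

1.7 M

Sn²⁺/Sn is the cathode (higher E°); E°cell = −0.149 − (−0.555) = +0.406 V with n = 6.
Rearranging E = E° − (0.0592/n)·log Q gives log Q = 6(+0.406 − (+0.406))/0.0592 = 0.000.
The balanced reaction is 3 Sn^2+(aq) + 2 Ga(s) → 3 Sn(s) + 2 Ga^3+(aq), so Q = [Ga^3+(aq)]^2 / [Sn^2+(aq)]^3.
Substituting the known concentrations and solving, log [Ga^3+(aq)] = 0.219 and [Ga^3+(aq)] = 1.7 M.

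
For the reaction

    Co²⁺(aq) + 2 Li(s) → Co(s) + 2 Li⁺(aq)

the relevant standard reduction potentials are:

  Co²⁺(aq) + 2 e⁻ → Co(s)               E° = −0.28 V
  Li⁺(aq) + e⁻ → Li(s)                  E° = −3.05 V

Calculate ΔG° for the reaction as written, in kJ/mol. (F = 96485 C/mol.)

In the reaction as written Co²⁺(aq) is reduced, so the Co²⁺/Co couple is the cathode and Li⁺/Li is the anode.
E°cell = −0.28 − (−3.05) = +2.77 V; balancing electrons gives n = 2.
ΔG° = −nFE°cell = −(2)(96485)(+2.77) J/mol = −535 kJ/mol.

−535 kJ/mol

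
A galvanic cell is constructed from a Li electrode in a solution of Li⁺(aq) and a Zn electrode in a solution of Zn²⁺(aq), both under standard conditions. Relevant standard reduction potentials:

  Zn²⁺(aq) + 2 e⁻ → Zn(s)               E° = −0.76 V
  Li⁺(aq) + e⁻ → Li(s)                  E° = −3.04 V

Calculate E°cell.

The Zn²⁺/Zn couple has the higher E°, so Zn ion is reduced (cathode) and Li is oxidized (anode).
E°cell = E°(cathode) − E°(anode) = −0.76 − (−3.04) = +2.28 V.

+2.28 V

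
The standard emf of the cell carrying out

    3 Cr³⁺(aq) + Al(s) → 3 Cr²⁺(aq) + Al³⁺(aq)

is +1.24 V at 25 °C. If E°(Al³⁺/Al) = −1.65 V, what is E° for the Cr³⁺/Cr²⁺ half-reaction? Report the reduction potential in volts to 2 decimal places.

In the reaction as written the Cr³⁺/Cr²⁺ couple is reduced (cathode) and Al³⁺/Al is oxidized (anode), so E°cell = E°(Cr³⁺/Cr²⁺) − E°(Al³⁺/Al).
E°(Cr³⁺/Cr²⁺) = E°cell + E°(anode) = +1.24 + (−1.65) = −0.41 V.

−0.41 V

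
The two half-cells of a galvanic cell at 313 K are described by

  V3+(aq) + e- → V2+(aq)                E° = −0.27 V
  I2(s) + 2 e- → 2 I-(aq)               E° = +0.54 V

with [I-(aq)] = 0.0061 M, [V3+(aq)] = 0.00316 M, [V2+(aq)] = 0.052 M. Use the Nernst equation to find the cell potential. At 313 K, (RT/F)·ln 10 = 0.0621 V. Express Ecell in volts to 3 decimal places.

+1.023 V

Since E°(I₂/I⁻) > E°(V³⁺/V²⁺), I₂/I⁻ serves as the cathode.
E°cell = E°cat − E°an = +0.54 − (−0.27) = +0.81 V; n = 2.
Balancing gives I2(s) + 2 V2+(aq) → 2 I-(aq) + 2 V3+(aq); hence Q = ([I-(aq)]^2·[V3+(aq)]^2) / [V2+(aq)]^2 = 1.37×10^−7 (log Q = −6.862).
E = E° − (0.0621/n)·log Q = +0.81 − (0.0621/2)(−6.862) = +1.023 V.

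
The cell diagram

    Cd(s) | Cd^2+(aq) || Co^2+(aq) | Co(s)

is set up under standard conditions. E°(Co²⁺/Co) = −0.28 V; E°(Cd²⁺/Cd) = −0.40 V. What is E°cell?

+0.12 V

By convention the left-hand electrode in cell notation is the anode (oxidation) and the right-hand electrode is the cathode (reduction).
E°cell = E°(right) − E°(left) = −0.28 − (−0.40) = +0.12 V.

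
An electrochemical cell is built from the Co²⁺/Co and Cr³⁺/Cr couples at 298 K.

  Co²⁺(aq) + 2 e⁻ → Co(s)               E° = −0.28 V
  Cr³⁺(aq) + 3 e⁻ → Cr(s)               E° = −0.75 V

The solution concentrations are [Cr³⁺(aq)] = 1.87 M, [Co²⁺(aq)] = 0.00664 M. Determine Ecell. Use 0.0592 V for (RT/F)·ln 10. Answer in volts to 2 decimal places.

+0.40 V

Co²⁺/Co is reduced (cathode, E° = −0.28 V) and Cr³⁺/Cr is oxidized (anode).
The standard potential is −0.28 − (−0.75) = +0.47 V and the balanced reaction transfers n = 6 electrons.
For the overall reaction 3 Co²⁺(aq) + 2 Cr(s) → 3 Co(s) + 2 Cr³⁺(aq), Q = [Cr³⁺(aq)]^2 / [Co²⁺(aq)]^3 = 1.19×10^7, giving log Q = 7.077.
Applying E = E° − (RT ln10/nF)·log Q gives +0.47 − (0.0592/6)(7.077) = +0.40 V.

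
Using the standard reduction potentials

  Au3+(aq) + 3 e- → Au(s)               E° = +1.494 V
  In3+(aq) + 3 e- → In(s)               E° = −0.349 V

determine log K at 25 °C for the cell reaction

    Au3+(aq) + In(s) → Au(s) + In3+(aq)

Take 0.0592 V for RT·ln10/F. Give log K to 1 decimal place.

The Au³⁺/Au couple is reduced (cathode); E°cell = +1.494 − (−0.349) = +1.843 V with n = 3.
At equilibrium E = 0, so log K = nE°cell / 0.0592 = (3)(+1.843) / 0.0592 = 93.4.

log K = 93.4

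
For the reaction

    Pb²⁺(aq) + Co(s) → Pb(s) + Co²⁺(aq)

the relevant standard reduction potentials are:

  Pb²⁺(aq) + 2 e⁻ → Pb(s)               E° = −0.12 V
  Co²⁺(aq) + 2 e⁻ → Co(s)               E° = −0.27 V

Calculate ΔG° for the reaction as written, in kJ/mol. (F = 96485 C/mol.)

In the reaction as written Pb²⁺(aq) is reduced, so the Pb²⁺/Pb couple is the cathode and Co²⁺/Co is the anode.
E°cell = −0.12 − (−0.27) = +0.15 V; balancing electrons gives n = 2.
ΔG° = −nFE°cell = −(2)(96485)(+0.15) J/mol = −28.9 kJ/mol.

−28.9 kJ/mol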